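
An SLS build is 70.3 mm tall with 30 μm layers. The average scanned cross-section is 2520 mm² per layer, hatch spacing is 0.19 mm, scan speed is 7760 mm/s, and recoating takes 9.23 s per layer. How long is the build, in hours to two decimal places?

7.12 hours

Layer count = ceil(70.3 / 0.03) = 2344.
Per-layer scan distance = 2520 / 0.19 = 13263.2 mm.
Per-layer scan time = 13263.2 / 7760, so 1.7092 s.
Layer cycle = 1.7092 + 9.23, so 10.9392 s.
Build time = 2344 × 10.9392 = 25641.4848 s = 7.12 hours.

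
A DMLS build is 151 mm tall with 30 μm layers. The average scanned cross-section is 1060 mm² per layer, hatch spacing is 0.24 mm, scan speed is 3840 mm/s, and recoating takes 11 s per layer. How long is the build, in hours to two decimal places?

16.99 hours

Number of layers: 151 / 0.03 → 5034 (rounded up).
Scan path per layer: 1060 / 0.24 → 4416.7 mm.
Laser time per layer = 4416.7 / 3840, so 1.1502 s.
Per-layer time = 1.1502 + 11 = 12.1502 s.
Total: 5034 × 12.1502 s = 61164.1068 s → 16.99 hours.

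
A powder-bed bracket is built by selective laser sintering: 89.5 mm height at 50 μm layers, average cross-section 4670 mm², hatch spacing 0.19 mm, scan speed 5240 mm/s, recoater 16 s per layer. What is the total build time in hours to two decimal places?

Layer count = ceil(89.5 / 0.05) = 1790.
Per-layer scan distance = 4670 / 0.19, so 24578.9 mm.
Laser time per layer: 24578.9 / 5240 → 4.6906 s.
Per-layer time: 4.6906 + 16 → 20.6906 s.
1790 layers × 20.6906 s/layer = 37036.174 s, i.e. 10.29 hours.

10.29 hours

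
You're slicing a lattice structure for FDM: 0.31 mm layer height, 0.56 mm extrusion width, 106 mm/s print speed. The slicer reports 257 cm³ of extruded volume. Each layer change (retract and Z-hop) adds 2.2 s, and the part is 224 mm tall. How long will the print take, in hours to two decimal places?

4.32 hours

Extrusion cross-section = 0.31 × 0.56, so 0.1736 mm².
Total extruded path = 257000/0.1736 = 1480414.7 mm.
Extrusion time = 1480414.7 / 106, so 13966.2 s.
Layer count = ceil(224 / 0.31) = 723.
Layer-change overhead = 723 × 2.2, so 1590.6 s.
Altogether 13966.2 + 1590.6 = 15556.8 s, i.e. 4.32 hours.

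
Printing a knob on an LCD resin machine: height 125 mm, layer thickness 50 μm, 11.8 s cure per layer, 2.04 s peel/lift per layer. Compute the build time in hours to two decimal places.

Layer count = ceil(125 / 0.05) = 2500.
Cycle time = 11.8 + 2.04, so 13.84 s.
Build time: 2500 × 13.84 s = 34600 s, i.e. 9.61 hours.

9.61 hours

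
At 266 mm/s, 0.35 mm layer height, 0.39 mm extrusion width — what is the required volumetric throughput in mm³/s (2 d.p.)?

36.31

Bead cross-section = 0.35 × 0.39, so 0.1365 mm².
Q = v·A = 266 × 0.1365 = 36.31 mm³/s.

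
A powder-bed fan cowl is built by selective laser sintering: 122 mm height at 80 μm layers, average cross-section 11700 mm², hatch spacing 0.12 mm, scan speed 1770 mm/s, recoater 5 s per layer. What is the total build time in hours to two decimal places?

Layers = ⌈122/0.08⌉ = 1525.
Hatch length per layer = 11700 / 0.12 = 97500 mm.
Scan time per layer = 97500 / 1770, so 55.0847 s.
Layer cycle = 55.0847 + 5, so 60.0847 s.
Total: 1525 × 60.0847 s = 91629.1675 s → 25.45 hours.

25.45 hours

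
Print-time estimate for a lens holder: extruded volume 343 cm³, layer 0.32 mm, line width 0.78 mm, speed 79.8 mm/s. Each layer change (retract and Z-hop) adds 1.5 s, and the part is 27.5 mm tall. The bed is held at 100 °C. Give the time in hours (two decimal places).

Bead cross-section: 0.32 × 0.78 → 0.2496 mm².
Path length: 343000 mm³ / 0.2496 mm² → 1374198.7 mm.
Print-move time: 1374198.7 / 79.8 → 17220.5 s.
Layers = ⌈27.5/0.32⌉ = 86.
Non-print overhead = 86 × 1.5, so 129 s.
Total = 17220.5 + 129 = 17349.5 s = 4.82 hours.

4.82 hours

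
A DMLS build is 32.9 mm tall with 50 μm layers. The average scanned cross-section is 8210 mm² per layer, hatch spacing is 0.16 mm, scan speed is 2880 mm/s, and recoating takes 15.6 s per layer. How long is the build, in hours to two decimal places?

Number of layers: 32.9 / 0.05 → 658 (rounded up).
Scan path per layer = 8210 / 0.16 = 51312.5 mm.
Laser time per layer = 51312.5 / 2880, so 17.8168 s.
Time per layer: 17.8168 + 15.6 → 33.4168 s.
Total: 658 × 33.4168 s = 21988.2544 s → 6.11 hours.

6.11 hours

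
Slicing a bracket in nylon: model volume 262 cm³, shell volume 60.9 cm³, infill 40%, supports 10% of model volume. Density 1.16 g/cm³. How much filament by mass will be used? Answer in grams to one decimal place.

Volume inside the shell = 262 − 60.9 = 201.1 cm³.
Deposited infill = 0.40 × 201.1 = 80.44 cm³.
Support = 0.10 × 262, so 26.2 cm³.
Total printed volume = 60.9 + 80.44 + 26.2, so 167.54 cm³.
Mass: 167.54 × 1.16 → 194.3464 g.

194.3 g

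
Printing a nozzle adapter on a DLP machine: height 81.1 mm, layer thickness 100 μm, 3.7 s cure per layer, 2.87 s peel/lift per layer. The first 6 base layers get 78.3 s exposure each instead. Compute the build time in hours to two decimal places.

Layer count = ceil(81.1 / 0.1) = 811.
Bottom layers = 6 × (78.3 + 2.87), so 487.02 s.
Remaining layers = 805 × (3.7 + 2.87) = 5288.85 s.
Sum: 487.02 + 5288.85 = 5775.87 s → 1.60 hours.

1.60 hours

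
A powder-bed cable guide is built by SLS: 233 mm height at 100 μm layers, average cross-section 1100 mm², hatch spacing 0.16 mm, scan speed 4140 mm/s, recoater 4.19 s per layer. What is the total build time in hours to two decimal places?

3.79 hours

Layer count = ceil(233 / 0.1) = 2330.
Scan path per layer: 1100 / 0.16 → 6875 mm.
Laser time per layer = 6875 / 4140 = 1.6606 s.
Time per layer = 1.6606 + 4.19, so 5.8506 s.
Total: 2330 × 5.8506 s = 13631.898 s → 3.79 hours.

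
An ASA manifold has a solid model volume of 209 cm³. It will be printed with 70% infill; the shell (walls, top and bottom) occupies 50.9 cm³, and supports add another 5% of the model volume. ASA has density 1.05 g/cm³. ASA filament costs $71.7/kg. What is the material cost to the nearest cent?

$12.95

Interior volume = 209 − 50.9 = 158.1 cm³.
Deposited infill = 0.70 × 158.1 = 110.67 cm³.
Support = 0.05 × 209, so 10.45 cm³.
Deposited volume = 50.9 + 110.67 + 10.45, so 172.02 cm³.
Mass: 172.02 × 1.05 → 180.621 g.
Cost = 180.621 g / 1000 × $71.7/kg = $12.95.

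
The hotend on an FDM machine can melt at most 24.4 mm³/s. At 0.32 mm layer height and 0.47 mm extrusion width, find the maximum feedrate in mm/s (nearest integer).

162 mm/s

Extrusion cross-section = 0.32 × 0.47, so 0.1504 mm².
v_max = Q/A = 24.4/0.1504 = 162.23 mm/s → 162 mm/s.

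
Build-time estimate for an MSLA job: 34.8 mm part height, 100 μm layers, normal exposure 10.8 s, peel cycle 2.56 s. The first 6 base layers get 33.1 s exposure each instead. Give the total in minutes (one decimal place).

79.7 minutes

Layer count = ceil(34.8 / 0.1) = 348.
Burn-in layers = 6 × (33.1 + 2.56), so 213.96 s.
Remaining layers: 342 × (10.8 + 2.56) → 4569.12 s.
Sum: 213.96 + 4569.12 = 4783.08 s → 79.7 minutes.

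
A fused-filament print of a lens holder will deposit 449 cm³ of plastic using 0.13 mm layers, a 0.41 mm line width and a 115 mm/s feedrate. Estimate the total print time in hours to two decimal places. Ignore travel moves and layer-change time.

20.35 hours

Extrusion cross-section = 0.13 × 0.41 = 0.0533 mm².
Total extruded path = 449000/0.0533 = 8424015 mm.
Time extruding = 8424015 / 115, so 73252.3 s.
Converting: 73252.3 s = 20.35 hours.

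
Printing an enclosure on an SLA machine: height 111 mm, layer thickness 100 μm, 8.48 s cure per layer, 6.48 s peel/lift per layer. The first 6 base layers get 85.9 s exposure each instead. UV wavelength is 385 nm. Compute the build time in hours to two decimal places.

Number of layers: 111 / 0.1 → 1110 (rounded up).
Burn-in layers = 6 × (85.9 + 6.48) = 554.28 s.
Regular layers: 1104 × (8.48 + 6.48) → 16515.84 s.
Sum: 554.28 + 16515.84 = 17070.12 s → 4.74 hours.

4.74 hours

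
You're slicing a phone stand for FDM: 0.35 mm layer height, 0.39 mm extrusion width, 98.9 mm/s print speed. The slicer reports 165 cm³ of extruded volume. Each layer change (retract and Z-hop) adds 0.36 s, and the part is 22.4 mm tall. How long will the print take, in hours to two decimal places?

3.40 hours

Extrusion cross-section = 0.35 × 0.39, so 0.1365 mm².
Total extruded path = 165000/0.1365 = 1208791.2 mm.
Extrusion time = 1208791.2 / 98.9, so 12222.4 s.
Layers = ⌈22.4/0.35⌉ = 64.
Z-hop total: 64 × 0.36 → 23.04 s.
Altogether 12222.4 + 23.04 = 12245.44 s, i.e. 3.40 hours.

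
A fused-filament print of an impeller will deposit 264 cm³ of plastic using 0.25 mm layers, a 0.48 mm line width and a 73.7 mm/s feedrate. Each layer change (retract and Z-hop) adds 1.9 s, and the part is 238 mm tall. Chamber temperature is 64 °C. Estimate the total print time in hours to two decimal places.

8.79 hours

Extrusion cross-section = 0.25 × 0.48 = 0.12 mm².
Total extruded path = 264000/0.12 = 2200000 mm.
Time extruding = 2200000 / 73.7, so 29850.7 s.
Layer count = ceil(238 / 0.25) = 952.
Z-hop total: 952 × 1.9 → 1808.8 s.
Altogether 29850.7 + 1808.8 = 31659.5 s, i.e. 8.79 hours.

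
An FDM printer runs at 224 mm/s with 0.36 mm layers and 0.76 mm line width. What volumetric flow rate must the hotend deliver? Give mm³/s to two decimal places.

61.29

Bead cross-section: 0.36 × 0.76 → 0.2736 mm².
Volumetric flow = 224 × 0.2736 = 61.29 mm³/s.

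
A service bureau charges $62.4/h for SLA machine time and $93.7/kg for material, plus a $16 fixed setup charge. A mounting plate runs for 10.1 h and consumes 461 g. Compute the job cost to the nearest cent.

$689.44

Machine-time cost: 62.4 × 10.1 → $630.24.
Feedstock cost: 93.7 × 461/1000 → $43.1957.
Total = 630.24 + 43.1957 + 16 = 689.4357 ≈ $689.44.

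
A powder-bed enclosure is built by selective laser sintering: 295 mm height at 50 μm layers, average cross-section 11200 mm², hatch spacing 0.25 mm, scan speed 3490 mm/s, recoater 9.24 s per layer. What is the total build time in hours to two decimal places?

Layer count = ceil(295 / 0.05) = 5900.
Per-layer scan distance: 11200 / 0.25 → 44800 mm.
Laser time per layer = 44800 / 3490 = 12.8367 s.
Time per layer = 12.8367 + 9.24, so 22.0767 s.
Total: 5900 × 22.0767 s = 130252.53 s → 36.18 hours.

36.18 hours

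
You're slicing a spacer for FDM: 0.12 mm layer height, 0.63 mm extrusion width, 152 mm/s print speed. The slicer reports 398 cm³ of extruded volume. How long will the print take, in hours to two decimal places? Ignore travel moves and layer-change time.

9.62 hours

Bead cross-section: 0.12 × 0.63 → 0.0756 mm².
Path length: 398000 mm³ / 0.0756 mm² → 5264550.3 mm.
Time extruding = 5264550.3 / 152 = 34635.2 s.
That's 34635.2 s → 9.62 hours.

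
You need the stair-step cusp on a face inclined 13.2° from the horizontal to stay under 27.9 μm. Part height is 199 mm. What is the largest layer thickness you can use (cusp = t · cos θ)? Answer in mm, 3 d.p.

cos(13.2°) = 0.9736; t_max = 0.0279/0.9736 = 0.029 mm.

0.029 mm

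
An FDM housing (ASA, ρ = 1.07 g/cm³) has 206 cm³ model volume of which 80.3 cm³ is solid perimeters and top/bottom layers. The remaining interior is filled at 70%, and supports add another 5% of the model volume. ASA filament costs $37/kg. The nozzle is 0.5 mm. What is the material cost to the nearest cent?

Volume inside the shell: 206 − 80.3 → 125.7 cm³.
Infill volume = 0.70 × 125.7 = 87.99 cm³.
Support = 0.05 × 206, so 10.3 cm³.
Total extruded = 80.3 + 87.99 + 10.3, so 178.59 cm³.
Mass = 178.59 × 1.07, so 191.0913 g.
At $37/kg: 191.0913/1000 × 37 = $7.07.

$7.07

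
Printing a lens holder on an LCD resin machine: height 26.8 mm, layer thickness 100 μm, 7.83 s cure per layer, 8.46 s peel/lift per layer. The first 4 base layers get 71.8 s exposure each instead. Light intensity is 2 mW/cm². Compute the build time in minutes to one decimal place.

77.0 minutes

Layer count = ceil(26.8 / 0.1) = 268.
Bottom layers: 4 × (71.8 + 8.46) → 321.04 s.
Normal layers = 264 × (7.83 + 8.46) = 4300.56 s.
Sum: 321.04 + 4300.56 = 4621.6 s → 77.0 minutes.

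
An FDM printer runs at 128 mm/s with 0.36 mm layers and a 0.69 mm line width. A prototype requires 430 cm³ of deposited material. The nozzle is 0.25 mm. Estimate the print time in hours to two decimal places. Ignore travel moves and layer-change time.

Extrusion cross-section = 0.36 × 0.69 = 0.2484 mm².
Total extruded path = 430000/0.2484 = 1731078.9 mm.
Extrusion time = 1731078.9 / 128 = 13524.1 s.
13524.1 s = 3.76 hours.

3.76 hours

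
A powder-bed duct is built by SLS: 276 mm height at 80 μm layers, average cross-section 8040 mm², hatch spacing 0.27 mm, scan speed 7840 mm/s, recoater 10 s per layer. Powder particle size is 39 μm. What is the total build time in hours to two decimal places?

13.22 hours

Number of layers: 276 / 0.08 → 3450 (rounded up).
Hatch length per layer = 8040 / 0.27 = 29777.8 mm.
Scan time per layer = 29777.8 / 7840, so 3.7982 s.
Per-layer time = 3.7982 + 10 = 13.7982 s.
3450 layers × 13.7982 s/layer = 47603.79 s, i.e. 13.22 hours.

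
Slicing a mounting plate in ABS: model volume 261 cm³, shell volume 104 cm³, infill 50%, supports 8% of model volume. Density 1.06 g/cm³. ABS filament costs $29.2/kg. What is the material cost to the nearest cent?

Infill region: 261 − 104 → 157 cm³.
Infill deposited: 0.50 × 157 → 78.5 cm³.
Support = 0.08 × 261 = 20.88 cm³.
Total extruded: 104 + 78.5 + 20.88 → 203.38 cm³.
Mass: 203.38 × 1.06 → 215.5828 g.
Cost = 215.5828 g / 1000 × $29.2/kg = $6.30.

$6.30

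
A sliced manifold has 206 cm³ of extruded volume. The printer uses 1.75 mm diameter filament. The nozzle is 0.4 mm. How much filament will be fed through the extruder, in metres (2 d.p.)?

85.64 m

A = π r² = π × 0.875² = 2.4053 mm².
L = 206000 mm³ / 2.4053 mm² = 85644.2 mm, i.e. 85.64 m.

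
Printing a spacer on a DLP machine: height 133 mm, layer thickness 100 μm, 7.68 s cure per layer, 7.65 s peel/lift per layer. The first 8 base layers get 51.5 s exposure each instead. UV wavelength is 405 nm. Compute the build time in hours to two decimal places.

Layers = ⌈133/0.1⌉ = 1330.
Bottom layers = 8 × (51.5 + 7.65), so 473.2 s.
Remaining layers = 1322 × (7.68 + 7.65) = 20266.26 s.
Total = 473.2 + 20266.26 = 20739.46 s = 5.76 hours.

5.76 hours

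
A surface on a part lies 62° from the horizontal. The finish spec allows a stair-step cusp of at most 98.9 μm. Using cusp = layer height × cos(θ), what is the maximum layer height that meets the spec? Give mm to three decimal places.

cos(62°) = 0.4695; t_max = 0.0989/0.4695 = 0.211 mm.

0.211 mm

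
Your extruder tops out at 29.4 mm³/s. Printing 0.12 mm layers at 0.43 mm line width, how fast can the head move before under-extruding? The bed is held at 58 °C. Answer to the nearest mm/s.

Extrusion cross-section: 0.12 × 0.43 → 0.0516 mm².
Max speed = 29.4 / 0.0516 = 569.77 ≈ 570 mm/s.

570 mm/s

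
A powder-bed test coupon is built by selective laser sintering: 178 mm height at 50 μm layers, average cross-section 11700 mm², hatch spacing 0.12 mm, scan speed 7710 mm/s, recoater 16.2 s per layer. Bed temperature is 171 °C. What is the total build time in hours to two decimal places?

Layer count = ceil(178 / 0.05) = 3560.
Scan path per layer = 11700 / 0.12 = 97500 mm.
Per-layer scan time = 97500 / 7710, so 12.6459 s.
Layer cycle = 12.6459 + 16.2 = 28.8459 s.
3560 layers × 28.8459 s/layer = 102691.404 s, i.e. 28.53 hours.

28.53 hours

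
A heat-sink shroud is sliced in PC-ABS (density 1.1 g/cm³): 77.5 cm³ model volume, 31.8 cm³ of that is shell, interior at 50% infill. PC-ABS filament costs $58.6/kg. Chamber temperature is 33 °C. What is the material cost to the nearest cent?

$3.52

Interior volume: 77.5 − 31.8 → 45.7 cm³.
Deposited infill: 0.50 × 45.7 → 22.85 cm³.
Total extruded: 31.8 + 22.85 → 54.65 cm³.
Mass: 54.65 × 1.1 → 60.115 g.
At $58.6/kg: 60.115/1000 × 58.6 = $3.52.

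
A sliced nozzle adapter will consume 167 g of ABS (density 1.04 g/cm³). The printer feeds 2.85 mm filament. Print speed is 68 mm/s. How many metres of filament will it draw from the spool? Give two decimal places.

Extruded volume: 167/1.04 = 160.5769 cm³ (160576.9 mm³).
Filament cross-section = π × (2.85/2)² = 6.3794 mm².
Length = 160576.9 / 6.3794 = 25171.16 mm = 25.17 m.

25.17 m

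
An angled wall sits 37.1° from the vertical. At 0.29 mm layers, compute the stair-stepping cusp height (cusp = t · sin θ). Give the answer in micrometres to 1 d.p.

h_c = t·sin θ = 0.29 × 0.6032 = 0.174928 mm (174.9 μm).

174.9 μm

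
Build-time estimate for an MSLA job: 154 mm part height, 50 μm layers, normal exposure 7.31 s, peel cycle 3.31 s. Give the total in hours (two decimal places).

Layers = ⌈154/0.05⌉ = 3080.
Cycle time = 7.31 + 3.31 = 10.62 s.
Build time: 3080 × 10.62 s = 32709.6 s, i.e. 9.09 hours.

9.09 hours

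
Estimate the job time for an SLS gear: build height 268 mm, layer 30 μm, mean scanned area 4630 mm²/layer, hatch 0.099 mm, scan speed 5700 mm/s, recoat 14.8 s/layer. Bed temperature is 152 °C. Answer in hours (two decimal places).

57.09 hours

Layers = ⌈268/0.03⌉ = 8934.
Scan path per layer: 4630 / 0.099 → 46767.7 mm.
Laser time per layer: 46767.7 / 5700 → 8.2049 s.
Time per layer: 8.2049 + 14.8 → 23.0049 s.
8934 layers × 23.0049 s/layer = 205525.7766 s, i.e. 57.09 hours.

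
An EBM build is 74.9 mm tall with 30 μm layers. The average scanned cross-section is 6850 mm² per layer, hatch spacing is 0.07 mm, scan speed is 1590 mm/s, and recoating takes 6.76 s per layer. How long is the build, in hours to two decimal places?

Layers = ⌈74.9/0.03⌉ = 2497.
Hatch length per layer: 6850 / 0.07 → 97857.1 mm.
Scan time per layer = 97857.1 / 1590, so 61.5453 s.
Per-layer time = 61.5453 + 6.76 = 68.3053 s.
2497 layers × 68.3053 s/layer = 170558.3341 s, i.e. 47.38 hours.

47.38 hours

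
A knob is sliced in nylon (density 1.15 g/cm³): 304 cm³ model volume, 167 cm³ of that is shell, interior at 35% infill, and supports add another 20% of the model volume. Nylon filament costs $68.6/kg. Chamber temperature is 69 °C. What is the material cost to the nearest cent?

Interior volume = 304 − 167, so 137 cm³.
Deposited infill = 0.35 × 137, so 47.95 cm³.
Support = 0.20 × 304, so 60.8 cm³.
Deposited volume = 167 + 47.95 + 60.8, so 275.75 cm³.
Mass = 275.75 × 1.15, so 317.1125 g.
At $68.6/kg: 317.1125/1000 × 68.6 = $21.75.

$21.75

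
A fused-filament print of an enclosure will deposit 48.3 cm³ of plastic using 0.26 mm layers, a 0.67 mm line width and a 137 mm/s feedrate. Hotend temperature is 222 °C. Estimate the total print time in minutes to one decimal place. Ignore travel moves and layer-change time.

33.7 minutes

Extrusion cross-section: 0.26 × 0.67 → 0.1742 mm².
Path length: 48300 mm³ / 0.1742 mm² → 277267.5 mm.
Extrusion time = 277267.5 / 137 = 2023.9 s.
That's 2023.9 s → 33.7 minutes.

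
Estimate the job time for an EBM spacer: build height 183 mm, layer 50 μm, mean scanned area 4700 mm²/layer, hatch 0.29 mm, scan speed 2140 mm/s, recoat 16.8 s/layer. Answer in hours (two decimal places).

24.78 hours

Number of layers: 183 / 0.05 → 3660 (rounded up).
Hatch length per layer = 4700 / 0.29 = 16206.9 mm.
Beam time per layer: 16206.9 / 2140 → 7.5733 s.
Time per layer = 7.5733 + 16.8, so 24.3733 s.
Total: 3660 × 24.3733 s = 89206.278 s → 24.78 hours.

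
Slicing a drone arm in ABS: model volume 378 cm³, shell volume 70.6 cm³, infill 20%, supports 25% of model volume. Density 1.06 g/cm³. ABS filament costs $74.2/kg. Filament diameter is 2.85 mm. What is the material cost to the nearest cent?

$17.82

Volume inside the shell = 378 − 70.6, so 307.4 cm³.
Deposited infill: 0.20 × 307.4 → 61.48 cm³.
Support = 0.25 × 378 = 94.5 cm³.
Total extruded: 70.6 + 61.48 + 94.5 → 226.58 cm³.
Mass = 226.58 × 1.06, so 240.1748 g.
At $74.2/kg: 240.1748/1000 × 74.2 = $17.82.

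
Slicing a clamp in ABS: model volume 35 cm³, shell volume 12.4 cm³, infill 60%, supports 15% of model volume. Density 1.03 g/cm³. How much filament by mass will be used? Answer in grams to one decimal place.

32.1 g

Infill region: 35 − 12.4 → 22.6 cm³.
Deposited infill: 0.60 × 22.6 → 13.56 cm³.
Support = 0.15 × 35, so 5.25 cm³.
Total printed volume: 12.4 + 13.56 + 5.25 → 31.21 cm³.
Mass = 31.21 × 1.03, so 32.1463 g.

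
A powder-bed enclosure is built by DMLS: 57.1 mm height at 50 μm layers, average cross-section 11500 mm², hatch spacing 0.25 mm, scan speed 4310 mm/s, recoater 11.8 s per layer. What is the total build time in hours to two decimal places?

Layers = ⌈57.1/0.05⌉ = 1142.
Hatch length per layer = 11500 / 0.25, so 46000 mm.
Laser time per layer = 46000 / 4310 = 10.6729 s.
Per-layer time = 10.6729 + 11.8 = 22.4729 s.
1142 layers × 22.4729 s/layer = 25664.0518 s, i.e. 7.13 hours.

7.13 hours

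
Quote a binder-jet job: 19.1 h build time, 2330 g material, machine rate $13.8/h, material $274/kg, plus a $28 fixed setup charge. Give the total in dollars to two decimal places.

$930.00

Machine cost: 13.8 × 19.1 → $263.58.
Material charge = 274 × 2330/1000, so $638.42.
Adding setup: 263.58 + 638.42 + 28 → $930.00.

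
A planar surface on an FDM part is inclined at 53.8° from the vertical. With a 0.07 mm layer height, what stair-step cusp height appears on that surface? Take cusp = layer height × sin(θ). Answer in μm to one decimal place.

h_c = t·sin θ = 0.07 × 0.8070 = 0.05649 mm (56.5 μm).

56.5 μm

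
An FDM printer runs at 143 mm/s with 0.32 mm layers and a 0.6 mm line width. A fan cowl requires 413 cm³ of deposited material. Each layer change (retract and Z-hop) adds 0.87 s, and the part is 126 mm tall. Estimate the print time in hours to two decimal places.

Extrusion cross-section: 0.32 × 0.6 → 0.192 mm².
Total extruded path = 413000/0.192 = 2151041.7 mm.
Extrusion time = 2151041.7 / 143 = 15042.2 s.
Layers = ⌈126/0.32⌉ = 394.
Z-hop total = 394 × 0.87 = 342.78 s.
Total = 15042.2 + 342.78 = 15384.98 s = 4.27 hours.

4.27 hours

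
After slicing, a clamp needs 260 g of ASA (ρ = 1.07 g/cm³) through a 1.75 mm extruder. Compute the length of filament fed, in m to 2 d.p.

Extruded volume: 260/1.07 = 242.9907 cm³ (242990.7 mm³).
A = π r² = π × 0.875² = 2.4053 mm².
Length = 242990.7 / 2.4053 = 101023.03 mm = 101.02 m.

101.02 m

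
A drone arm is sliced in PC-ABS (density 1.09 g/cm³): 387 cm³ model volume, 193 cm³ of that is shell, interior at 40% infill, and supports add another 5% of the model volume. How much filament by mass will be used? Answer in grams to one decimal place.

316.0 g

Volume inside the shell = 387 − 193, so 194 cm³.
Deposited infill = 0.40 × 194 = 77.6 cm³.
Support = 0.05 × 387 = 19.35 cm³.
Total extruded = 193 + 77.6 + 19.35, so 289.95 cm³.
Mass = 289.95 × 1.09, so 316.0455 g.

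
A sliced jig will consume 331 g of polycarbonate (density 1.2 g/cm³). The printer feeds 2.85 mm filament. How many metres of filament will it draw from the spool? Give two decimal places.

Volume = 331 g / 1.2 g·cm⁻³ = 275.8333 cm³ = 275833.3 mm³.
Cross-section of 2.85 mm filament: π·(2.85/2)² = 6.3794 mm².
L = V/A = 275833.3/6.3794 = 43238.13 mm → 43.24 m.

43.24 m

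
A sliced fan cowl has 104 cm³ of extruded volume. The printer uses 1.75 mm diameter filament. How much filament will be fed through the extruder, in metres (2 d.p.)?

43.24 m

Filament cross-section = π × (1.75/2)² = 2.4053 mm².
Length = 104 cm³ / 2.4053 mm² = 104000 / 2.4053 = 43237.85 mm = 43.24 m.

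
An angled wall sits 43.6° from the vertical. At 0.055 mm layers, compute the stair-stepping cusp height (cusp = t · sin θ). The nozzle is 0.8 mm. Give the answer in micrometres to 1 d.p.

37.9 μm

h_c = t·sin θ = 0.055 × 0.6896 = 0.037928 mm (37.9 μm).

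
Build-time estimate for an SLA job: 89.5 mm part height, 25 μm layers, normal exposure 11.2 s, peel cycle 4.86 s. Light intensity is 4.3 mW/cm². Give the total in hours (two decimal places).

15.97 hours

Layer count = ceil(89.5 / 0.025) = 3580.
Each layer takes: 11.2 + 4.86 → 16.06 s.
Build time: 3580 × 16.06 s = 57494.8 s, i.e. 15.97 hours.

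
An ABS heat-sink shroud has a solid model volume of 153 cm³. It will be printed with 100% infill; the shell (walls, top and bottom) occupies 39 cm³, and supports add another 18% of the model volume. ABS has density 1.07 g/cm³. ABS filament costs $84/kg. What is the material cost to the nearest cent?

Infill region = 153 − 39 = 114 cm³.
Infill volume: 1.00 × 114 → 114 cm³.
Support = 0.18 × 153, so 27.54 cm³.
Total extruded = 39 + 114 + 27.54, so 180.54 cm³.
Mass = 180.54 × 1.07, so 193.1778 g.
Cost = 193.1778 g / 1000 × $84/kg = $16.23.

$16.23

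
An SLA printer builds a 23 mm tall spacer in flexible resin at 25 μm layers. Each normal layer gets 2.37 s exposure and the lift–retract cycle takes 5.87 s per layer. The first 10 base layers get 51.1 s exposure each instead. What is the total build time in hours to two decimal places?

Layers = ⌈23/0.025⌉ = 920.
Burn-in layers = 10 × (51.1 + 5.87) = 569.7 s.
Regular layers: 910 × (2.37 + 5.87) → 7498.4 s.
Sum: 569.7 + 7498.4 = 8068.1 s → 2.24 hours.

2.24 hours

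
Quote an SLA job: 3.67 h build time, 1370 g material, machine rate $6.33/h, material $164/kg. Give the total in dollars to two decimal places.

$247.91

Machine-time cost: 6.33 × 3.67 → $23.2311.
Material cost = 164 × 1370/1000, so $224.68.
Total = 23.2311 + 224.68 = 247.9111 ≈ $247.91.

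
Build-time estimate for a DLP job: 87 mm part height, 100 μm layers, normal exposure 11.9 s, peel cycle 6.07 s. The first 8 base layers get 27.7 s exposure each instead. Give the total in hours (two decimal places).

4.38 hours

Layers = ⌈87/0.1⌉ = 870.
Bottom layers = 8 × (27.7 + 6.07), so 270.16 s.
Normal layers = 862 × (11.9 + 6.07), so 15490.14 s.
Sum: 270.16 + 15490.14 = 15760.3 s → 4.38 hours.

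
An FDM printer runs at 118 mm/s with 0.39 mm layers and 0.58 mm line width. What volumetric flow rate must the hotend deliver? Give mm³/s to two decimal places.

26.69

Bead cross-section = 0.39 × 0.58, so 0.2262 mm².
Q = v·A = 118 × 0.2262 = 26.69 mm³/s.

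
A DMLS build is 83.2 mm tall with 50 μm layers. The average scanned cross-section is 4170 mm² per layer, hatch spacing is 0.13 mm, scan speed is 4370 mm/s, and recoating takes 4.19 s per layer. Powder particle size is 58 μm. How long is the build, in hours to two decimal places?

Layer count = ceil(83.2 / 0.05) = 1664.
Per-layer scan distance = 4170 / 0.13 = 32076.9 mm.
Laser time per layer: 32076.9 / 4370 → 7.3403 s.
Per-layer time = 7.3403 + 4.19 = 11.5303 s.
Build time = 1664 × 11.5303 = 19186.4192 s = 5.33 hours.

5.33 hours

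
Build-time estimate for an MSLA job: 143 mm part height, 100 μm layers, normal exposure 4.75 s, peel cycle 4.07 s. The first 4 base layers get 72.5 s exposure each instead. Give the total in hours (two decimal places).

3.58 hours

Layers = ⌈143/0.1⌉ = 1430.
Bottom layers = 4 × (72.5 + 4.07), so 306.28 s.
Normal layers = 1426 × (4.75 + 4.07), so 12577.32 s.
Sum: 306.28 + 12577.32 = 12883.6 s → 3.58 hours.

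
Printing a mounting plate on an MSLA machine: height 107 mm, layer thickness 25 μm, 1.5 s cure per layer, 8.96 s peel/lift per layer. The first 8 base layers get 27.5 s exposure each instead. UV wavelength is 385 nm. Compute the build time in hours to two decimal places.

12.49 hours

Layers = ⌈107/0.025⌉ = 4280.
Bottom layers: 8 × (27.5 + 8.96) → 291.68 s.
Regular layers = 4272 × (1.5 + 8.96), so 44685.12 s.
Sum: 291.68 + 44685.12 = 44976.8 s → 12.49 hours.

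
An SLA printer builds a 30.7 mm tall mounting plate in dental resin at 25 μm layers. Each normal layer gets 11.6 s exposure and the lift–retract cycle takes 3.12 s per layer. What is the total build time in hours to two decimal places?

Number of layers: 30.7 / 0.025 → 1228 (rounded up).
Each layer takes = 11.6 + 3.12, so 14.72 s.
Total = 1228 × 14.72 = 18076.16 s = 5.02 hours.

5.02 hours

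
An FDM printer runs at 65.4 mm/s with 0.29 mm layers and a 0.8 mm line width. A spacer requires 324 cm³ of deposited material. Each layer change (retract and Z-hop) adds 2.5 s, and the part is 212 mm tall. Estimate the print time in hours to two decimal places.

6.44 hours

Line area: 0.29 × 0.8 → 0.232 mm².
Toolpath length = 324 cm³ / 0.232 mm² = 324000 / 0.232 = 1396551.7 mm.
Extrusion time = 1396551.7 / 65.4 = 21354 s.
Number of layers: 212 / 0.29 → 732 (rounded up).
Z-hop total = 732 × 2.5 = 1830 s.
Altogether 21354 + 1830 = 23184 s, i.e. 6.44 hours.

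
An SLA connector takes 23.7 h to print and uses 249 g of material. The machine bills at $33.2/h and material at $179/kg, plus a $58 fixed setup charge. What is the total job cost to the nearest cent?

Machine cost = 33.2 × 23.7, so $786.84.
Feedstock cost = 179 × 249/1000 = $44.571.
Total = 786.84 + 44.571 + 58 = 889.411 ≈ $889.41.

$889.41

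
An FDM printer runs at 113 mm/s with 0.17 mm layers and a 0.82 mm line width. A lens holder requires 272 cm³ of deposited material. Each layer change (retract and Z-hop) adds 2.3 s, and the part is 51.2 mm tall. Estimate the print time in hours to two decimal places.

Line area = 0.17 × 0.82, so 0.1394 mm².
Toolpath length = 272 cm³ / 0.1394 mm² = 272000 / 0.1394 = 1951219.5 mm.
Time extruding = 1951219.5 / 113 = 17267.4 s.
Layers = ⌈51.2/0.17⌉ = 302.
Z-hop total = 302 × 2.3, so 694.6 s.
Altogether 17267.4 + 694.6 = 17962 s, i.e. 4.99 hours.

4.99 hours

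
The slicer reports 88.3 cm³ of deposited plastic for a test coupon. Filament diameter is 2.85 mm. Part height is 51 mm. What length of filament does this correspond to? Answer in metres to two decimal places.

13.84 m

A = π r² = π × 1.425² = 6.3794 mm².
L = 88300 mm³ / 6.3794 mm² = 13841.43 mm, i.e. 13.84 m.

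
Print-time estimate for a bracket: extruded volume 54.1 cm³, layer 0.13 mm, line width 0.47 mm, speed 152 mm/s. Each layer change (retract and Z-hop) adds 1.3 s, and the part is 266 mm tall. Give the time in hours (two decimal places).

2.36 hours

Extrusion cross-section: 0.13 × 0.47 → 0.0611 mm².
Toolpath length = 54.1 cm³ / 0.0611 mm² = 54100 / 0.0611 = 885433.7 mm.
Extrusion time = 885433.7 / 152, so 5825.2 s.
Layers = ⌈266/0.13⌉ = 2047.
Non-print overhead = 2047 × 1.3 = 2661.1 s.
Altogether 5825.2 + 2661.1 = 8486.3 s, i.e. 2.36 hours.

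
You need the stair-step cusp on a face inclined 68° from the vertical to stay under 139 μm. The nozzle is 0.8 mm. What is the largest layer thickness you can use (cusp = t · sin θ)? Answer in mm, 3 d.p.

0.150 mm

Layer height = cusp / sin(68°) = 0.139 / 0.9272 = 0.150 mm.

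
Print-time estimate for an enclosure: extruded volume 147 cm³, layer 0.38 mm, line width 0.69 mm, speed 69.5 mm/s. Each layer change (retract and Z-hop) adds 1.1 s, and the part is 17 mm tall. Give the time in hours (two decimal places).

Bead cross-section = 0.38 × 0.69 = 0.2622 mm².
Path length: 147000 mm³ / 0.2622 mm² → 560640.7 mm.
Extrusion time = 560640.7 / 69.5 = 8066.8 s.
Layer count = ceil(17 / 0.38) = 45.
Non-print overhead = 45 × 1.1, so 49.5 s.
Total = 8066.8 + 49.5 = 8116.3 s = 2.25 hours.

2.25 hours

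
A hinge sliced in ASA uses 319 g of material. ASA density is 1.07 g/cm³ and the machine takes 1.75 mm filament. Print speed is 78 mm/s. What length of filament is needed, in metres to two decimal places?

123.95 m

Volume = 319 g / 1.07 g·cm⁻³ = 298.1308 cm³ = 298130.8 mm³.
A = π r² = π × 0.875² = 2.4053 mm².
L = V/A = 298130.8/2.4053 = 123947.45 mm → 123.95 m.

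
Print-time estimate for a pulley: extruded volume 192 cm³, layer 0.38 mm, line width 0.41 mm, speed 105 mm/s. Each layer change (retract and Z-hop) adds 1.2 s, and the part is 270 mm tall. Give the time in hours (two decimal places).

3.50 hours

Line area: 0.38 × 0.41 → 0.1558 mm².
Total extruded path = 192000/0.1558 = 1232349.2 mm.
Time extruding: 1232349.2 / 105 → 11736.7 s.
Layer count = ceil(270 / 0.38) = 711.
Non-print overhead = 711 × 1.2 = 853.2 s.
Total = 11736.7 + 853.2 = 12589.9 s = 3.50 hours.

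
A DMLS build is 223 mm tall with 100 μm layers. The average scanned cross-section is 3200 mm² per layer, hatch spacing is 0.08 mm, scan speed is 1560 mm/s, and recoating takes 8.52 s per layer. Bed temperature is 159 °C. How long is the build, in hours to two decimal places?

Number of layers: 223 / 0.1 → 2230 (rounded up).
Hatch length per layer = 3200 / 0.08 = 40000 mm.
Laser time per layer = 40000 / 1560 = 25.641 s.
Layer cycle = 25.641 + 8.52, so 34.161 s.
Total: 2230 × 34.161 s = 76179.03 s → 21.16 hours.

21.16 hours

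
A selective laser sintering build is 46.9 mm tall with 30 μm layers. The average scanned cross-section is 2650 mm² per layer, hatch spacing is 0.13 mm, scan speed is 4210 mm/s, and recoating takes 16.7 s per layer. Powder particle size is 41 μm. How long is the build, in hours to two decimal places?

9.36 hours

Layer count = ceil(46.9 / 0.03) = 1564.
Per-layer scan distance = 2650 / 0.13 = 20384.6 mm.
Laser time per layer = 20384.6 / 4210 = 4.8419 s.
Per-layer time = 4.8419 + 16.7 = 21.5419 s.
Build time = 1564 × 21.5419 = 33691.5316 s = 9.36 hours.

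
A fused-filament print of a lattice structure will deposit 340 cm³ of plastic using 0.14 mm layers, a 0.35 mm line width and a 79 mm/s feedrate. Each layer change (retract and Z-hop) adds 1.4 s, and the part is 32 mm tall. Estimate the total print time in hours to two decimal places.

Line area = 0.14 × 0.35 = 0.049 mm².
Path length: 340000 mm³ / 0.049 mm² → 6938775.5 mm.
Print-move time = 6938775.5 / 79, so 87832.6 s.
Layers = ⌈32/0.14⌉ = 229.
Z-hop total = 229 × 1.4 = 320.6 s.
Total = 87832.6 + 320.6 = 88153.2 s = 24.49 hours.

24.49 hours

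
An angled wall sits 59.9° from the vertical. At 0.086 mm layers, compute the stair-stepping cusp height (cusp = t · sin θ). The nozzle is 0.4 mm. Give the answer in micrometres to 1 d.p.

sin(59.9°) = 0.8652, so cusp = 0.086 × 0.8652 = 0.074407 mm → 74.4 μm.

74.4 μm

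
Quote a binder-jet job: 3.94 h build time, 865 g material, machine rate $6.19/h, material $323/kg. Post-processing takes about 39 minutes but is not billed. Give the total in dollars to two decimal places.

Time charge = 6.19 × 3.94 = $24.3886.
Material cost: 323 × 865/1000 → $279.395.
Total = 24.3886 + 279.395 = 303.7836 ≈ $303.78.

$303.78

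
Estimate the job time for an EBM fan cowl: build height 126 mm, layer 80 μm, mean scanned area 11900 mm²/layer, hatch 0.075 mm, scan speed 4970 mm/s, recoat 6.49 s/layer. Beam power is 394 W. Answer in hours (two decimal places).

16.81 hours

Layer count = ceil(126 / 0.08) = 1575.
Per-layer scan distance = 11900 / 0.075, so 158666.7 mm.
Per-layer scan time: 158666.7 / 4970 → 31.9249 s.
Layer cycle: 31.9249 + 6.49 → 38.4149 s.
Build time = 1575 × 38.4149 = 60503.4675 s = 16.81 hours.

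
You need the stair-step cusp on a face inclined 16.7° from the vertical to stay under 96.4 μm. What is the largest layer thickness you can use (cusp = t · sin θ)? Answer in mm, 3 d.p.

t = h_c / sin θ = 0.0964 / 0.2874 = 0.335 mm.

0.335 mm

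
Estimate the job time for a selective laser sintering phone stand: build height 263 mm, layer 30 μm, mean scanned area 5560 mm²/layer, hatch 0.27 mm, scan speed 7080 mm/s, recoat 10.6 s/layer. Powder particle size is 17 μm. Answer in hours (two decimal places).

Layers = ⌈263/0.03⌉ = 8767.
Per-layer scan distance = 5560 / 0.27 = 20592.6 mm.
Scan time per layer: 20592.6 / 7080 → 2.9086 s.
Time per layer = 2.9086 + 10.6, so 13.5086 s.
Total: 8767 × 13.5086 s = 118429.8962 s → 32.90 hours.

32.90 hours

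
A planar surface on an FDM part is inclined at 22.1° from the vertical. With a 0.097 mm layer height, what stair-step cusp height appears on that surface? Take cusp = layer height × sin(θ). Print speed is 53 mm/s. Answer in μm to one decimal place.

Cusp = layer height × sin(22.1°) = 0.097 × 0.3762 = 0.036491 mm = 36.5 μm.

36.5 μm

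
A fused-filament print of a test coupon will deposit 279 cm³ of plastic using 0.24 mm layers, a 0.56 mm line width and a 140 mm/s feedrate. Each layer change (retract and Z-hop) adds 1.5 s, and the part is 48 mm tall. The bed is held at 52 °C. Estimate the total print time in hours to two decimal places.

4.20 hours

Bead cross-section = 0.24 × 0.56 = 0.1344 mm².
Toolpath length = 279 cm³ / 0.1344 mm² = 279000 / 0.1344 = 2075892.9 mm.
Extrusion time = 2075892.9 / 140 = 14827.8 s.
Layers = ⌈48/0.24⌉ = 200.
Non-print overhead = 200 × 1.5, so 300 s.
Total = 14827.8 + 300 = 15127.8 s = 4.20 hours.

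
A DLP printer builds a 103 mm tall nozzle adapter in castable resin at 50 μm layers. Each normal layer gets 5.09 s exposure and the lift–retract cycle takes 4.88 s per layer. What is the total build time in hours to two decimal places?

Layers = ⌈103/0.05⌉ = 2060.
Per-layer time = 5.09 + 4.88 = 9.97 s.
Total = 2060 × 9.97 = 20538.2 s = 5.71 hours.

5.71 hours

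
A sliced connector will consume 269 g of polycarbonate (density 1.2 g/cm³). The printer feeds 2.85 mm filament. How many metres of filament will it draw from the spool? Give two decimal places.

Volume = 269 g / 1.2 g·cm⁻³ = 224.1667 cm³ = 224166.7 mm³.
Cross-section of 2.85 mm filament: π·(2.85/2)² = 6.3794 mm².
Length = 224166.7 / 6.3794 = 35139.15 mm = 35.14 m.

35.14 m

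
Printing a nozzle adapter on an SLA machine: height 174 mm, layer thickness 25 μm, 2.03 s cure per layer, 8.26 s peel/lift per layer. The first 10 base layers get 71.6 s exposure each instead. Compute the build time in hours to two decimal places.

20.09 hours

Layers = ⌈174/0.025⌉ = 6960.
Base layers = 10 × (71.6 + 8.26), so 798.6 s.
Normal layers: 6950 × (2.03 + 8.26) → 71515.5 s.
Sum: 798.6 + 71515.5 = 72314.1 s → 20.09 hours.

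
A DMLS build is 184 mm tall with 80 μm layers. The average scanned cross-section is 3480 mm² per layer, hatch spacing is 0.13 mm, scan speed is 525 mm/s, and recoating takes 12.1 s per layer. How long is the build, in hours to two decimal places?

40.31 hours

Layer count = ceil(184 / 0.08) = 2300.
Scan path per layer: 3480 / 0.13 → 26769.2 mm.
Per-layer scan time = 26769.2 / 525, so 50.989 s.
Layer cycle = 50.989 + 12.1 = 63.089 s.
Total: 2300 × 63.089 s = 145104.7 s → 40.31 hours.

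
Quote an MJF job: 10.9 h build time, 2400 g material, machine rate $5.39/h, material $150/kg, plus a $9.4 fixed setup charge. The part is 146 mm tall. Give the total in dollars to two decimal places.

Machine-time cost: 5.39 × 10.9 → $58.751.
Material charge = 150 × 2400/1000, so $360.00.
Adding setup: 58.751 + 360.00 + 9.4 → 428.151 ≈ $428.15.

$428.15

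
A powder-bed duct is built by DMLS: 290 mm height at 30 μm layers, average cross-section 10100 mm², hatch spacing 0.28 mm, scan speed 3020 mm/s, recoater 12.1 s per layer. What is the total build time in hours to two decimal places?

64.57 hours

Layers = ⌈290/0.03⌉ = 9667.
Scan path per layer = 10100 / 0.28 = 36071.4 mm.
Laser time per layer: 36071.4 / 3020 → 11.9442 s.
Per-layer time: 11.9442 + 12.1 → 24.0442 s.
Total: 9667 × 24.0442 s = 232435.2814 s → 64.57 hours.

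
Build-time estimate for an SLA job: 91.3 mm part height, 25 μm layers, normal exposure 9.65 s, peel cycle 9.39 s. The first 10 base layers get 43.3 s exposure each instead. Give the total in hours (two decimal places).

Number of layers: 91.3 / 0.025 → 3652 (rounded up).
Base layers = 10 × (43.3 + 9.39) = 526.9 s.
Normal layers = 3642 × (9.65 + 9.39), so 69343.68 s.
Total = 526.9 + 69343.68 = 69870.58 s = 19.41 hours.

19.41 hours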